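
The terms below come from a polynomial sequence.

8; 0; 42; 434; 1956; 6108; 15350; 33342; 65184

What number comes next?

-8  42  392  1522  4152  9242  17992  31842
50  350  1130  2630  5090  8750  13850
300  780  1500  2460  3660  5100
480  720  960  1200  1440
240  240  240  240
The fifth differences are constant (240).
1440 + 240 = 1680;  5100 + 1680 = 6780;  13850 + 6780 = 20630;  31842 + 20630 = 52472;  65184 + 52472 = 117656

117656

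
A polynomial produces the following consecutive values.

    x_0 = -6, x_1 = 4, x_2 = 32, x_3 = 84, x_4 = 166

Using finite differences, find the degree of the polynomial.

First differences: 10, 28, 52, 82
Second differences: 18, 24, 30
Third differences: 6, 6
The third differences are constant, so the polynomial has degree 3.

3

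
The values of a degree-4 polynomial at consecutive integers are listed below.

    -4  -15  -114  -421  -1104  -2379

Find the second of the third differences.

Δ: -11, -99, -307, -683, -1275
Δ²: -88, -208, -376, -592
Δ³: -120, -168, -216
Δ⁴: -48, -48

-168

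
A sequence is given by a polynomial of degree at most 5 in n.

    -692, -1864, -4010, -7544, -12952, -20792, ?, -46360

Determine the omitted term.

-31694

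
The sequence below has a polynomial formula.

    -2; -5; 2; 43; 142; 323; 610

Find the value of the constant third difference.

D1: -3, 7, 41, 99, 181, 287
D2: 10, 34, 58, 82, 106
D3: 24, 24, 24, 24

24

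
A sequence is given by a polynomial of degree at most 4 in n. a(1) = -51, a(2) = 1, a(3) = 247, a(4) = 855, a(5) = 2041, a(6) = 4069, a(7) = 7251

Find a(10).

52 , 246 , 608 , 1186 , 2028 , 3182
194 , 362 , 578 , 842 , 1154
168 , 216 , 264 , 312
48 , 48 , 48
Fourth differences constant at 48.
312 + 48 = 360;  1154 + 360 = 1514;  3182 + 1514 = 4696;  7251 + 4696 = 11947
360 + 48 = 408;  1514 + 408 = 1922;  4696 + 1922 = 6618;  11947 + 6618 = 18565
408 + 48 = 456;  1922 + 456 = 2378;  6618 + 2378 = 8996;  18565 + 8996 = 27561

27561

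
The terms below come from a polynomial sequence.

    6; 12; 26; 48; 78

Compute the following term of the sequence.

116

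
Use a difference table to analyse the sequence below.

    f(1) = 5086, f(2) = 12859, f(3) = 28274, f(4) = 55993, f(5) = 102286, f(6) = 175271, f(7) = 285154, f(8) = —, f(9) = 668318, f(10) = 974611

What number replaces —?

Using the first 7 terms:
First differences: 7773, 15415, 27719, 46293, 72985, 109883
Second differences: 7642, 12304, 18574, 26692, 36898
Third differences: 4662, 6270, 8118, 10206
Fourth differences: 1608, 1848, 2088
Fifth differences: 240, 240
Constant fifth difference = 240.
Extend forward: 2088 + 240 = 2328;  10206 + 2328 = 12534;  36898 + 12534 = 49432;  109883 + 49432 = 159315;  285154 + 159315 = 444469

444469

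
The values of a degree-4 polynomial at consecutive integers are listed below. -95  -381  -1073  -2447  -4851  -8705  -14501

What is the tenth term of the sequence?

-49541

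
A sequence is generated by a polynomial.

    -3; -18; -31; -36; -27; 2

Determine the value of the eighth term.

144

D1: -15 , -13 , -5 , 9 , 29
D2: 2 , 8 , 14 , 20
D3: 6 , 6 , 6
Constant third difference = 6, so extend:
20 + 6 = 26;  29 + 26 = 55;  2 + 55 = 57
26 + 6 = 32;  55 + 32 = 87;  57 + 87 = 144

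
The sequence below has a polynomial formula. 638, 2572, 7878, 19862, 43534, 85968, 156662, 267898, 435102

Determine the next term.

677204

D1: 1934, 5306, 11984, 23672, 42434, 70694, 111236, 167204
D2: 3372, 6678, 11688, 18762, 28260, 40542, 55968
D3: 3306, 5010, 7074, 9498, 12282, 15426
D4: 1704, 2064, 2424, 2784, 3144
D5: 360, 360, 360, 360
The fifth differences are constant (360).
3144 + 360 = 3504;  15426 + 3504 = 18930;  55968 + 18930 = 74898;  167204 + 74898 = 242102;  435102 + 242102 = 677204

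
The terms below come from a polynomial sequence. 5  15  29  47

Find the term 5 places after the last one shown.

197

10, 14, 18
4, 4
The second differences are constant (4).
18 + 4 = 22;  47 + 22 = 69
22 + 4 = 26;  69 + 26 = 95
26 + 4 = 30;  95 + 30 = 125
30 + 4 = 34;  125 + 34 = 159
34 + 4 = 38;  159 + 38 = 197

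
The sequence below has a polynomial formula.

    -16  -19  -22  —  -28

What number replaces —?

Using the first 3 terms:
-3  -3
Constant first difference = -3.
Extend forward: -22 − 3 = -25

-25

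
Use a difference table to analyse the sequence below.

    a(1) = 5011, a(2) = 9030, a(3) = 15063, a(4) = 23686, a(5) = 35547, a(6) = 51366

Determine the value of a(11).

220071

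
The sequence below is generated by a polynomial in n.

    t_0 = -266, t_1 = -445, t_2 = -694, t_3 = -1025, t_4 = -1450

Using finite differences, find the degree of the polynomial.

3

-179, -249, -331, -425
-70, -82, -94
-12, -12
The third differences are constant, so the polynomial has degree 3.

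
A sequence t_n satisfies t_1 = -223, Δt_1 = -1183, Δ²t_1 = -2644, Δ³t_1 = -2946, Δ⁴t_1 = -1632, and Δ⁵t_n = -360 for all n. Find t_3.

Build the table forward from the leading diagonal:
Δ⁵: -360, -360, -360
Δ⁴: -1632, -1992, -2352
Δ³: -2946, -4578, -6570
Δ²: -2644, -5590, -10168
Δ: -1183, -3827, -9417
t: -223, -1406, -5233

-5233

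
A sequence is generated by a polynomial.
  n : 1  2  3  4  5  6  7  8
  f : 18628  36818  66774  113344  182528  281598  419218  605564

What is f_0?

D1: 18190  29956  46570  69184  99070  137620  186346
D2: 11766  16614  22614  29886  38550  48726
D3: 4848  6000  7272  8664  10176
D4: 1152  1272  1392  1512
D5: 120  120  120
The fifth differences are constant at 120.
Work back: 1152 − 120 = 1032;  4848 − 1032 = 3816;  11766 − 3816 = 7950;  18190 − 7950 = 10240;  18628 − 10240 = 8388

8388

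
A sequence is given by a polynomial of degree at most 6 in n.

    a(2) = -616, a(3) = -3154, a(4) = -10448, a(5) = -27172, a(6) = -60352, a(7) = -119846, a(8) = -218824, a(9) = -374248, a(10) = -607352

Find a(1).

-32

-2538, -7294, -16724, -33180, -59494, -98978, -155424, -233104
-4756, -9430, -16456, -26314, -39484, -56446, -77680
-4674, -7026, -9858, -13170, -16962, -21234
-2352, -2832, -3312, -3792, -4272
-480, -480, -480, -480
The fifth differences are constant at -480.
Work back: -2352 + 480 = -1872;  -4674 + 1872 = -2802;  -4756 + 2802 = -1954;  -2538 + 1954 = -584;  -616 + 584 = -32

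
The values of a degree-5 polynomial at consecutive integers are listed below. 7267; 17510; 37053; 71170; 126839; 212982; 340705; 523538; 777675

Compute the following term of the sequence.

Δ: 10243 , 19543 , 34117 , 55669 , 86143 , 127723 , 182833 , 254137
Δ²: 9300 , 14574 , 21552 , 30474 , 41580 , 55110 , 71304
Δ³: 5274 , 6978 , 8922 , 11106 , 13530 , 16194
Δ⁴: 1704 , 1944 , 2184 , 2424 , 2664
Δ⁵: 240 , 240 , 240 , 240
Fifth differences constant at 240.
2664 + 240 = 2904;  16194 + 2904 = 19098;  71304 + 19098 = 90402;  254137 + 90402 = 344539;  777675 + 344539 = 1122214

1122214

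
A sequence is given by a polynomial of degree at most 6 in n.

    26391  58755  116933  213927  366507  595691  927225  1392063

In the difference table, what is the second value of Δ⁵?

480

Δ: 32364, 58178, 96994, 152580, 229184, 331534, 464838
Δ²: 25814, 38816, 55586, 76604, 102350, 133304
Δ³: 13002, 16770, 21018, 25746, 30954
Δ⁴: 3768, 4248, 4728, 5208
Δ⁵: 480, 480, 480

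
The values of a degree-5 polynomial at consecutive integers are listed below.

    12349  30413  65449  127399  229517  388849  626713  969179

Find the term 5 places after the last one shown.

18064, 35036, 61950, 102118, 159332, 237864, 342466
16972, 26914, 40168, 57214, 78532, 104602
9942, 13254, 17046, 21318, 26070
3312, 3792, 4272, 4752
480, 480, 480
Fifth differences constant at 480.
4752 + 480 = 5232;  26070 + 5232 = 31302;  104602 + 31302 = 135904;  342466 + 135904 = 478370;  969179 + 478370 = 1447549
5232 + 480 = 5712;  31302 + 5712 = 37014;  135904 + 37014 = 172918;  478370 + 172918 = 651288;  1447549 + 651288 = 2098837
5712 + 480 = 6192;  37014 + 6192 = 43206;  172918 + 43206 = 216124;  651288 + 216124 = 867412;  2098837 + 867412 = 2966249
6192 + 480 = 6672;  43206 + 6672 = 49878;  216124 + 49878 = 266002;  867412 + 266002 = 1133414;  2966249 + 1133414 = 4099663
6672 + 480 = 7152;  49878 + 7152 = 57030;  266002 + 57030 = 323032;  1133414 + 323032 = 1456446;  4099663 + 1456446 = 5556109

5556109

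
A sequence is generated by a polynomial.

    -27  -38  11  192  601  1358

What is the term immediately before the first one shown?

-4

First differences: -11  49  181  409  757
Second differences: 60  132  228  348
Third differences: 72  96  120
Fourth differences: 24  24
The fourth differences are constant at 24.
Work back: 72 − 24 = 48;  60 − 48 = 12;  -11 − 12 = -23;  -27 + 23 = -4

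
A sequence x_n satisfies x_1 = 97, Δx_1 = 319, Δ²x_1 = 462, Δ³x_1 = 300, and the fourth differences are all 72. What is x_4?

Build the table forward from the leading diagonal:
Δ⁴: 72, 72, 72, 72
Δ³: 300, 372, 444, 516
Δ²: 462, 762, 1134, 1578
Δ: 319, 781, 1543, 2677
x: 97, 416, 1197, 2740

2740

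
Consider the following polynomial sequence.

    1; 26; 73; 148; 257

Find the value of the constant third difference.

Δ: 25, 47, 75, 109
Δ²: 22, 28, 34
Δ³: 6, 6

6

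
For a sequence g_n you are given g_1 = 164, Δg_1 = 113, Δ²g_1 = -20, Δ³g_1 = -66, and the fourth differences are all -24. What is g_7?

-1138

Build the table forward from the leading diagonal:
Fourth differences: -24, -24, -24, -24, -24, -24, -24
Third differences: -66, -90, -114, -138, -162, -186, -210
Second differences: -20, -86, -176, -290, -428, -590, -776
First differences: 113, 93, 7, -169, -459, -887, -1477
g: 164, 277, 370, 377, 208, -251, -1138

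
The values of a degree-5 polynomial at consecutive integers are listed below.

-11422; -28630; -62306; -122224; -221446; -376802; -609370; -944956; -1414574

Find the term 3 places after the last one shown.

-4025960

-17208, -33676, -59918, -99222, -155356, -232568, -335586, -469618
-16468, -26242, -39304, -56134, -77212, -103018, -134032
-9774, -13062, -16830, -21078, -25806, -31014
-3288, -3768, -4248, -4728, -5208
-480, -480, -480, -480
Constant fifth difference = -480, so extend:
-5208 − 480 = -5688;  -31014 − 5688 = -36702;  -134032 − 36702 = -170734;  -469618 − 170734 = -640352;  -1414574 − 640352 = -2054926
-5688 − 480 = -6168;  -36702 − 6168 = -42870;  -170734 − 42870 = -213604;  -640352 − 213604 = -853956;  -2054926 − 853956 = -2908882
-6168 − 480 = -6648;  -42870 − 6648 = -49518;  -213604 − 49518 = -263122;  -853956 − 263122 = -1117078;  -2908882 − 1117078 = -4025960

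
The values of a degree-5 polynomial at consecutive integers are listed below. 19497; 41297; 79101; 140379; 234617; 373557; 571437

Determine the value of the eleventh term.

First differences: 21800, 37804, 61278, 94238, 138940, 197880
Second differences: 16004, 23474, 32960, 44702, 58940
Third differences: 7470, 9486, 11742, 14238
Fourth differences: 2016, 2256, 2496
Fifth differences: 240, 240
The fifth differences are constant (240).
2496 + 240 = 2736;  14238 + 2736 = 16974;  58940 + 16974 = 75914;  197880 + 75914 = 273794;  571437 + 273794 = 845231
2736 + 240 = 2976;  16974 + 2976 = 19950;  75914 + 19950 = 95864;  273794 + 95864 = 369658;  845231 + 369658 = 1214889
2976 + 240 = 3216;  19950 + 3216 = 23166;  95864 + 23166 = 119030;  369658 + 119030 = 488688;  1214889 + 488688 = 1703577
3216 + 240 = 3456;  23166 + 3456 = 26622;  119030 + 26622 = 145652;  488688 + 145652 = 634340;  1703577 + 634340 = 2337917

2337917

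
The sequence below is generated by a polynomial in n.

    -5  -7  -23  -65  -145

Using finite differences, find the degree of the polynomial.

First differences: -2, -16, -42, -80
Second differences: -14, -26, -38
Third differences: -12, -12
The third differences are constant, so the polynomial has degree 3.

3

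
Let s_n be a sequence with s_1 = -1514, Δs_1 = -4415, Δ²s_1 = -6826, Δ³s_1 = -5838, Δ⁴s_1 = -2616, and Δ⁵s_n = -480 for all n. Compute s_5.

-86098

Build the table forward from the leading diagonal:
Δ⁵: -480, -480, -480, -480, -480
Δ⁴: -2616, -3096, -3576, -4056, -4536
Δ³: -5838, -8454, -11550, -15126, -19182
Δ²: -6826, -12664, -21118, -32668, -47794
Δ: -4415, -11241, -23905, -45023, -77691
s: -1514, -5929, -17170, -41075, -86098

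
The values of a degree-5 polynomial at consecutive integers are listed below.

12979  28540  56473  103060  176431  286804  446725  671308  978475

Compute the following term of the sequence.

15561, 27933, 46587, 73371, 110373, 159921, 224583, 307167
12372, 18654, 26784, 37002, 49548, 64662, 82584
6282, 8130, 10218, 12546, 15114, 17922
1848, 2088, 2328, 2568, 2808
240, 240, 240, 240
Fifth differences constant at 240.
2808 + 240 = 3048;  17922 + 3048 = 20970;  82584 + 20970 = 103554;  307167 + 103554 = 410721;  978475 + 410721 = 1389196

1389196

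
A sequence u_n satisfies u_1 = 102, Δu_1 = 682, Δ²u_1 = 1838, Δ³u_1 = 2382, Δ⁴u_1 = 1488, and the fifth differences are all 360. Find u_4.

10044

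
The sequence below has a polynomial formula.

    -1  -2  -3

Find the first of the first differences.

First differences: -1, -1

-1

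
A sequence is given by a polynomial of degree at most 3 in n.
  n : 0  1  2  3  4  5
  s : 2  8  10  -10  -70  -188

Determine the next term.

First differences: 6, 2, -20, -60, -118
Second differences: -4, -22, -40, -58
Third differences: -18, -18, -18
Constant third difference = -18, so extend:
-58 − 18 = -76;  -118 − 76 = -194;  -188 − 194 = -382

-382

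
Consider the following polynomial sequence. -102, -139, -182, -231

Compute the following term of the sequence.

-286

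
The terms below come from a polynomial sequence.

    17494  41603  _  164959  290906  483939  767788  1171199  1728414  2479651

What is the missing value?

Using the last 7 terms:
First differences: 125947  193033  283849  403411  557215  751237
Second differences: 67086  90816  119562  153804  194022
Third differences: 23730  28746  34242  40218
Fourth differences: 5016  5496  5976
Fifth differences: 480  480
Constant fifth difference = 480.
Extend backward: 5016 − 480 = 4536;  23730 − 4536 = 19194;  67086 − 19194 = 47892;  125947 − 47892 = 78055;  164959 − 78055 = 86904

86904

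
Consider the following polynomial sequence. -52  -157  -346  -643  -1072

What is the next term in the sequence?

Δ: -105 , -189 , -297 , -429
Δ²: -84 , -108 , -132
Δ³: -24 , -24
Third differences constant at -24.
-132 − 24 = -156;  -429 − 156 = -585;  -1072 − 585 = -1657

-1657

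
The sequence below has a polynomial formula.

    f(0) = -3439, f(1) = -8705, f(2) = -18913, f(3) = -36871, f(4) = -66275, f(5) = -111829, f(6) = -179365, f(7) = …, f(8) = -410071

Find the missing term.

-275963

Using the first 7 terms:
First differences: -5266  -10208  -17958  -29404  -45554  -67536
Second differences: -4942  -7750  -11446  -16150  -21982
Third differences: -2808  -3696  -4704  -5832
Fourth differences: -888  -1008  -1128
Fifth differences: -120  -120
Constant fifth difference = -120.
Extend forward: -1128 − 120 = -1248;  -5832 − 1248 = -7080;  -21982 − 7080 = -29062;  -67536 − 29062 = -96598;  -179365 − 96598 = -275963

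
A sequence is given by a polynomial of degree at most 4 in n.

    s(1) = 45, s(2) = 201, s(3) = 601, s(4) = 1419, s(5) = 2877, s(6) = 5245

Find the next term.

D1: 156, 400, 818, 1458, 2368
D2: 244, 418, 640, 910
D3: 174, 222, 270
D4: 48, 48
Constant fourth difference = 48, so extend:
270 + 48 = 318;  910 + 318 = 1228;  2368 + 1228 = 3596;  5245 + 3596 = 8841

8841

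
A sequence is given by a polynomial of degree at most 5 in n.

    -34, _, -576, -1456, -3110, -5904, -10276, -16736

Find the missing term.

Using the last 6 terms:
D1: -880, -1654, -2794, -4372, -6460
D2: -774, -1140, -1578, -2088
D3: -366, -438, -510
D4: -72, -72
Constant fourth difference = -72.
Extend backward: -366 + 72 = -294;  -774 + 294 = -480;  -880 + 480 = -400;  -576 + 400 = -176

-176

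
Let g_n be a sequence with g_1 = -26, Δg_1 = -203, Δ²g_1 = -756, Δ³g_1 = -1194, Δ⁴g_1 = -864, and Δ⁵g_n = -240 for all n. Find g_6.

-25101

Build the table forward from the leading diagonal:
Fifth differences: -240  -240  -240  -240  -240  -240
Fourth differences: -864  -1104  -1344  -1584  -1824  -2064
Third differences: -1194  -2058  -3162  -4506  -6090  -7914
Second differences: -756  -1950  -4008  -7170  -11676  -17766
First differences: -203  -959  -2909  -6917  -14087  -25763
g: -26  -229  -1188  -4097  -11014  -25101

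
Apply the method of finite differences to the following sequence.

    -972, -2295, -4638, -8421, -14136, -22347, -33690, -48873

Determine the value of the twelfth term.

-164685

D1: -1323, -2343, -3783, -5715, -8211, -11343, -15183
D2: -1020, -1440, -1932, -2496, -3132, -3840
D3: -420, -492, -564, -636, -708
D4: -72, -72, -72, -72
Fourth differences constant at -72.
-708 − 72 = -780;  -3840 − 780 = -4620;  -15183 − 4620 = -19803;  -48873 − 19803 = -68676
-780 − 72 = -852;  -4620 − 852 = -5472;  -19803 − 5472 = -25275;  -68676 − 25275 = -93951
-852 − 72 = -924;  -5472 − 924 = -6396;  -25275 − 6396 = -31671;  -93951 − 31671 = -125622
-924 − 72 = -996;  -6396 − 996 = -7392;  -31671 − 7392 = -39063;  -125622 − 39063 = -164685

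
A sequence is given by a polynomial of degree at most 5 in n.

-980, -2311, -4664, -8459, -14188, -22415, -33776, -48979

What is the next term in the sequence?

-68804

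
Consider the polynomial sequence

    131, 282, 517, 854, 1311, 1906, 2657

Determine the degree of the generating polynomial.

151, 235, 337, 457, 595, 751
84, 102, 120, 138, 156
18, 18, 18, 18
The third differences are constant, so the polynomial has degree 3.

3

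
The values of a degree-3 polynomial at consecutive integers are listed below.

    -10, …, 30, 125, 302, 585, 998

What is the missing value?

-7

Using the last 5 terms:
First differences: 95, 177, 283, 413
Second differences: 82, 106, 130
Third differences: 24, 24
Constant third difference = 24.
Extend backward: 82 − 24 = 58;  95 − 58 = 37;  30 − 37 = -7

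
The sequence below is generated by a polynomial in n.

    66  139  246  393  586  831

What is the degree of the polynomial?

3

D1: 73, 107, 147, 193, 245
D2: 34, 40, 46, 52
D3: 6, 6, 6
The third differences are constant, so the polynomial has degree 3.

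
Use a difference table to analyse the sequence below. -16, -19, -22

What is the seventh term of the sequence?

-34

Δ: -3  -3
The first differences are constant (-3).
-22 − 3 = -25
-25 − 3 = -28
-28 − 3 = -31
-31 − 3 = -34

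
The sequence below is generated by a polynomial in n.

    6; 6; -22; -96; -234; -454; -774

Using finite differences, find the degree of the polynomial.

Δ: 0, -28, -74, -138, -220, -320
Δ²: -28, -46, -64, -82, -100
Δ³: -18, -18, -18, -18
The third differences are constant, so the polynomial has degree 3.

3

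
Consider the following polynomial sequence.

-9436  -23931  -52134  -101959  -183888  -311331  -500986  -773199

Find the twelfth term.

D1: -14495, -28203, -49825, -81929, -127443, -189655, -272213
D2: -13708, -21622, -32104, -45514, -62212, -82558
D3: -7914, -10482, -13410, -16698, -20346
D4: -2568, -2928, -3288, -3648
D5: -360, -360, -360
Fifth differences constant at -360.
-3648 − 360 = -4008;  -20346 − 4008 = -24354;  -82558 − 24354 = -106912;  -272213 − 106912 = -379125;  -773199 − 379125 = -1152324
-4008 − 360 = -4368;  -24354 − 4368 = -28722;  -106912 − 28722 = -135634;  -379125 − 135634 = -514759;  -1152324 − 514759 = -1667083
-4368 − 360 = -4728;  -28722 − 4728 = -33450;  -135634 − 33450 = -169084;  -514759 − 169084 = -683843;  -1667083 − 683843 = -2350926
-4728 − 360 = -5088;  -33450 − 5088 = -38538;  -169084 − 38538 = -207622;  -683843 − 207622 = -891465;  -2350926 − 891465 = -3242391

-3242391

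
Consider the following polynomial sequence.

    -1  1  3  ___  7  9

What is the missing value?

Using the first 3 terms:
First differences: 2, 2
Constant first difference = 2.
Extend forward: 3 + 2 = 5

5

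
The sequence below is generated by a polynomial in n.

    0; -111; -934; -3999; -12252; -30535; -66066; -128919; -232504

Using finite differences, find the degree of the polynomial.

Δ: -111, -823, -3065, -8253, -18283, -35531, -62853, -103585
Δ²: -712, -2242, -5188, -10030, -17248, -27322, -40732
Δ³: -1530, -2946, -4842, -7218, -10074, -13410
Δ⁴: -1416, -1896, -2376, -2856, -3336
Δ⁵: -480, -480, -480, -480
The fifth differences are constant, so the polynomial has degree 5.

5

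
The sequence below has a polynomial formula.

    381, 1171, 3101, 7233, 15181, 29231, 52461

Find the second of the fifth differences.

120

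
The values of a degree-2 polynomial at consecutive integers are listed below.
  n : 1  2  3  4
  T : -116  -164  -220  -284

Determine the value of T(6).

-436

Δ: -48, -56, -64
Δ²: -8, -8
Second differences constant at -8.
-64 − 8 = -72;  -284 − 72 = -356
-72 − 8 = -80;  -356 − 80 = -436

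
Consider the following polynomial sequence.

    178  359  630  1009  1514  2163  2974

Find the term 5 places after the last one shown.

10089

Δ: 181, 271, 379, 505, 649, 811
Δ²: 90, 108, 126, 144, 162
Δ³: 18, 18, 18, 18
Third differences constant at 18.
162 + 18 = 180;  811 + 180 = 991;  2974 + 991 = 3965
180 + 18 = 198;  991 + 198 = 1189;  3965 + 1189 = 5154
198 + 18 = 216;  1189 + 216 = 1405;  5154 + 1405 = 6559
216 + 18 = 234;  1405 + 234 = 1639;  6559 + 1639 = 8198
234 + 18 = 252;  1639 + 252 = 1891;  8198 + 1891 = 10089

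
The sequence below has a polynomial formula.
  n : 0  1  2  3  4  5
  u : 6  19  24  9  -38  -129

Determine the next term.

Δ: 13 , 5 , -15 , -47 , -91
Δ²: -8 , -20 , -32 , -44
Δ³: -12 , -12 , -12
The third differences are constant (-12).
-44 − 12 = -56;  -91 − 56 = -147;  -129 − 147 = -276

-276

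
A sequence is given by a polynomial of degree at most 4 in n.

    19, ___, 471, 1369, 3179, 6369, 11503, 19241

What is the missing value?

Using the last 6 terms:
898  1810  3190  5134  7738
912  1380  1944  2604
468  564  660
96  96
Constant fourth difference = 96.
Extend backward: 468 − 96 = 372;  912 − 372 = 540;  898 − 540 = 358;  471 − 358 = 113

113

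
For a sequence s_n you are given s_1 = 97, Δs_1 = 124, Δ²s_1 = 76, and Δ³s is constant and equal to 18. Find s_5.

Build the table forward from the leading diagonal:
Δ³: 18, 18, 18, 18, 18
Δ²: 76, 94, 112, 130, 148
Δ: 124, 200, 294, 406, 536
s: 97, 221, 421, 715, 1121

1121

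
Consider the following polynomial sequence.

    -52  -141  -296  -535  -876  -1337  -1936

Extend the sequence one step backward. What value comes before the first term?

-11

-89, -155, -239, -341, -461, -599
-66, -84, -102, -120, -138
-18, -18, -18, -18
The third differences are constant at -18.
Work back: -66 + 18 = -48;  -89 + 48 = -41;  -52 + 41 = -11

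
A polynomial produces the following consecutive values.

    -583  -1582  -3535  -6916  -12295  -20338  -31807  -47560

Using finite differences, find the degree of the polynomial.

4

Δ: -999, -1953, -3381, -5379, -8043, -11469, -15753
Δ²: -954, -1428, -1998, -2664, -3426, -4284
Δ³: -474, -570, -666, -762, -858
Δ⁴: -96, -96, -96, -96
The fourth differences are constant, so the polynomial has degree 4.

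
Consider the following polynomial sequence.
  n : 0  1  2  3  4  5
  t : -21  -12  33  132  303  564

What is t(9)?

9 , 45 , 99 , 171 , 261
36 , 54 , 72 , 90
18 , 18 , 18
The third differences are constant (18).
90 + 18 = 108;  261 + 108 = 369;  564 + 369 = 933
108 + 18 = 126;  369 + 126 = 495;  933 + 495 = 1428
126 + 18 = 144;  495 + 144 = 639;  1428 + 639 = 2067
144 + 18 = 162;  639 + 162 = 801;  2067 + 801 = 2868

2868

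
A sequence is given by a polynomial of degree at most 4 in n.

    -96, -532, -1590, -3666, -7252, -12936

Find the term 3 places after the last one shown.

-436, -1058, -2076, -3586, -5684
-622, -1018, -1510, -2098
-396, -492, -588
-96, -96
The fourth differences are constant (-96).
-588 − 96 = -684;  -2098 − 684 = -2782;  -5684 − 2782 = -8466;  -12936 − 8466 = -21402
-684 − 96 = -780;  -2782 − 780 = -3562;  -8466 − 3562 = -12028;  -21402 − 12028 = -33430
-780 − 96 = -876;  -3562 − 876 = -4438;  -12028 − 4438 = -16466;  -33430 − 16466 = -49896

-49896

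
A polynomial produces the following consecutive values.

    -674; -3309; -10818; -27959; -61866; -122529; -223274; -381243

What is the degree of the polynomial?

5

D1: -2635, -7509, -17141, -33907, -60663, -100745, -157969
D2: -4874, -9632, -16766, -26756, -40082, -57224
D3: -4758, -7134, -9990, -13326, -17142
D4: -2376, -2856, -3336, -3816
D5: -480, -480, -480
The fifth differences are constant, so the polynomial has degree 5.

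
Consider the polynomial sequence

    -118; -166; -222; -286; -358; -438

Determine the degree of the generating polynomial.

2

First differences: -48, -56, -64, -72, -80
Second differences: -8, -8, -8, -8
The second differences are constant, so the polynomial has degree 2.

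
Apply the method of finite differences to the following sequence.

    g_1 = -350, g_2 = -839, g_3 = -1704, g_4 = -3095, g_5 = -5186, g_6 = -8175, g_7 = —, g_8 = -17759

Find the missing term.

-12284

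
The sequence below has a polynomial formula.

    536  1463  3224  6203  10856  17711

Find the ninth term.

Δ: 927  1761  2979  4653  6855
Δ²: 834  1218  1674  2202
Δ³: 384  456  528
Δ⁴: 72  72
Fourth differences constant at 72.
528 + 72 = 600;  2202 + 600 = 2802;  6855 + 2802 = 9657;  17711 + 9657 = 27368
600 + 72 = 672;  2802 + 672 = 3474;  9657 + 3474 = 13131;  27368 + 13131 = 40499
672 + 72 = 744;  3474 + 744 = 4218;  13131 + 4218 = 17349;  40499 + 17349 = 57848

57848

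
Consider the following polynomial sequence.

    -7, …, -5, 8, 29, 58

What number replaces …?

-10

Using the last 4 terms:
D1: 13  21  29
D2: 8  8
Constant second difference = 8.
Extend backward: 13 − 8 = 5;  -5 − 5 = -10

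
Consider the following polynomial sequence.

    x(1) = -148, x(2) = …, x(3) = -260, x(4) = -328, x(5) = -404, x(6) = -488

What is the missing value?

-200

Using the last 4 terms:
First differences: -68  -76  -84
Second differences: -8  -8
Constant second difference = -8.
Extend backward: -68 + 8 = -60;  -260 + 60 = -200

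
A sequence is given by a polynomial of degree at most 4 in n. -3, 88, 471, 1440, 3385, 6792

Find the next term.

12243

Δ: 91, 383, 969, 1945, 3407
Δ²: 292, 586, 976, 1462
Δ³: 294, 390, 486
Δ⁴: 96, 96
Fourth differences constant at 96.
486 + 96 = 582;  1462 + 582 = 2044;  3407 + 2044 = 5451;  6792 + 5451 = 12243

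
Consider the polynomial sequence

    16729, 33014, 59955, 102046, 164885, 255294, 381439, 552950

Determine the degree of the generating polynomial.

D1: 16285, 26941, 42091, 62839, 90409, 126145, 171511
D2: 10656, 15150, 20748, 27570, 35736, 45366
D3: 4494, 5598, 6822, 8166, 9630
D4: 1104, 1224, 1344, 1464
D5: 120, 120, 120
The fifth differences are constant, so the polynomial has degree 5.

5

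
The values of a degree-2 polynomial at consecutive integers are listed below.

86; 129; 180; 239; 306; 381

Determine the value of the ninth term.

First differences: 43, 51, 59, 67, 75
Second differences: 8, 8, 8, 8
Constant second difference = 8, so extend:
75 + 8 = 83;  381 + 83 = 464
83 + 8 = 91;  464 + 91 = 555
91 + 8 = 99;  555 + 99 = 654

654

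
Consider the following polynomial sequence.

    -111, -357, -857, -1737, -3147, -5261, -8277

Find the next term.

-12417

First differences: -246  -500  -880  -1410  -2114  -3016
Second differences: -254  -380  -530  -704  -902
Third differences: -126  -150  -174  -198
Fourth differences: -24  -24  -24
Fourth differences constant at -24.
-198 − 24 = -222;  -902 − 222 = -1124;  -3016 − 1124 = -4140;  -8277 − 4140 = -12417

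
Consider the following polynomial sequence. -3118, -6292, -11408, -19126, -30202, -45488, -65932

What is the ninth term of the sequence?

-126566

-3174 , -5116 , -7718 , -11076 , -15286 , -20444
-1942 , -2602 , -3358 , -4210 , -5158
-660 , -756 , -852 , -948
-96 , -96 , -96
The fourth differences are constant (-96).
-948 − 96 = -1044;  -5158 − 1044 = -6202;  -20444 − 6202 = -26646;  -65932 − 26646 = -92578
-1044 − 96 = -1140;  -6202 − 1140 = -7342;  -26646 − 7342 = -33988;  -92578 − 33988 = -126566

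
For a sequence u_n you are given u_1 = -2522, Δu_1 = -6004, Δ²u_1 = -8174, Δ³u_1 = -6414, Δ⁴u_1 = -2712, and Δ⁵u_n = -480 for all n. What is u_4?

-51470

Build the table forward from the leading diagonal:
Δ⁵: -480  -480  -480  -480
Δ⁴: -2712  -3192  -3672  -4152
Δ³: -6414  -9126  -12318  -15990
Δ²: -8174  -14588  -23714  -36032
Δ: -6004  -14178  -28766  -52480
u: -2522  -8526  -22704  -51470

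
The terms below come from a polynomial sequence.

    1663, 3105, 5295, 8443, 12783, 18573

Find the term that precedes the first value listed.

Δ: 1442  2190  3148  4340  5790
Δ²: 748  958  1192  1450
Δ³: 210  234  258
Δ⁴: 24  24
The fourth differences are constant at 24.
Work back: 210 − 24 = 186;  748 − 186 = 562;  1442 − 562 = 880;  1663 − 880 = 783

783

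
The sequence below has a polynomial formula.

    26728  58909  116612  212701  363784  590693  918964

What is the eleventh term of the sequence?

3947908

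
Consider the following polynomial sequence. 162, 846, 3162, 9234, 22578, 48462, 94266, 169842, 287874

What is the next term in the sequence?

D1: 684, 2316, 6072, 13344, 25884, 45804, 75576, 118032
D2: 1632, 3756, 7272, 12540, 19920, 29772, 42456
D3: 2124, 3516, 5268, 7380, 9852, 12684
D4: 1392, 1752, 2112, 2472, 2832
D5: 360, 360, 360, 360
Fifth differences constant at 360.
2832 + 360 = 3192;  12684 + 3192 = 15876;  42456 + 15876 = 58332;  118032 + 58332 = 176364;  287874 + 176364 = 464238

464238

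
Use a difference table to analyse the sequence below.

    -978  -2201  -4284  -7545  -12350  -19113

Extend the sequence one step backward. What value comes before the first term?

-345

-1223  -2083  -3261  -4805  -6763
-860  -1178  -1544  -1958
-318  -366  -414
-48  -48
The fourth differences are constant at -48.
Work back: -318 + 48 = -270;  -860 + 270 = -590;  -1223 + 590 = -633;  -978 + 633 = -345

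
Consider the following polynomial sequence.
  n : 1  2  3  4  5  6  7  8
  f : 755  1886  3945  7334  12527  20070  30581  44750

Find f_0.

222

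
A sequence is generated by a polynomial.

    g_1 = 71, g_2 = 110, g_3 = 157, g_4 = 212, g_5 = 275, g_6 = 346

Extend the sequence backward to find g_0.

40

Δ: 39, 47, 55, 63, 71
Δ²: 8, 8, 8, 8
The second differences are constant at 8.
Work back: 39 − 8 = 31;  71 − 31 = 40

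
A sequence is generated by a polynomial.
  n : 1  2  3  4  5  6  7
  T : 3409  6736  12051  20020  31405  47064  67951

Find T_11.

D1: 3327, 5315, 7969, 11385, 15659, 20887
D2: 1988, 2654, 3416, 4274, 5228
D3: 666, 762, 858, 954
D4: 96, 96, 96
Fourth differences constant at 96.
954 + 96 = 1050;  5228 + 1050 = 6278;  20887 + 6278 = 27165;  67951 + 27165 = 95116
1050 + 96 = 1146;  6278 + 1146 = 7424;  27165 + 7424 = 34589;  95116 + 34589 = 129705
1146 + 96 = 1242;  7424 + 1242 = 8666;  34589 + 8666 = 43255;  129705 + 43255 = 172960
1242 + 96 = 1338;  8666 + 1338 = 10004;  43255 + 10004 = 53259;  172960 + 53259 = 226219

226219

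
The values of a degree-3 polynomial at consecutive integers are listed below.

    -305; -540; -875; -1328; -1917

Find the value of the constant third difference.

-18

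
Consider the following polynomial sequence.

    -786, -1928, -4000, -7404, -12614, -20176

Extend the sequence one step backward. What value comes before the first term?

-244

First differences: -1142, -2072, -3404, -5210, -7562
Second differences: -930, -1332, -1806, -2352
Third differences: -402, -474, -546
Fourth differences: -72, -72
The fourth differences are constant at -72.
Work back: -402 + 72 = -330;  -930 + 330 = -600;  -1142 + 600 = -542;  -786 + 542 = -244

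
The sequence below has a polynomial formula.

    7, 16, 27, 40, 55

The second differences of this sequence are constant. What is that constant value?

Δ: 9, 11, 13, 15
Δ²: 2, 2, 2

2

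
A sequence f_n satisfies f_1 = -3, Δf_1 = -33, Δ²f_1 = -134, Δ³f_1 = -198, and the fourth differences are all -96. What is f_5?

-1827

Build the table forward from the leading diagonal:
Δ⁴: -96, -96, -96, -96, -96
Δ³: -198, -294, -390, -486, -582
Δ²: -134, -332, -626, -1016, -1502
Δ: -33, -167, -499, -1125, -2141
f: -3, -36, -203, -702, -1827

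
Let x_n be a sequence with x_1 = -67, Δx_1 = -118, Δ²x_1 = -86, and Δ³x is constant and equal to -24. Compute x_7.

Build the table forward from the leading diagonal:
D3: -24, -24, -24, -24, -24, -24, -24
D2: -86, -110, -134, -158, -182, -206, -230
D1: -118, -204, -314, -448, -606, -788, -994
x: -67, -185, -389, -703, -1151, -1757, -2545

-2545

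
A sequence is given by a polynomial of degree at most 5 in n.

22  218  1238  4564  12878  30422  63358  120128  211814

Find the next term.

352498

D1: 196  1020  3326  8314  17544  32936  56770  91686
D2: 824  2306  4988  9230  15392  23834  34916
D3: 1482  2682  4242  6162  8442  11082
D4: 1200  1560  1920  2280  2640
D5: 360  360  360  360
The fifth differences are constant (360).
2640 + 360 = 3000;  11082 + 3000 = 14082;  34916 + 14082 = 48998;  91686 + 48998 = 140684;  211814 + 140684 = 352498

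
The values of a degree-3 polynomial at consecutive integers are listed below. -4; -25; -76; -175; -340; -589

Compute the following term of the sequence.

-940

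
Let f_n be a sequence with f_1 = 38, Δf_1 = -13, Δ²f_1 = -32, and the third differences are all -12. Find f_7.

Build the table forward from the leading diagonal:
D3: -12  -12  -12  -12  -12  -12  -12
D2: -32  -44  -56  -68  -80  -92  -104
D1: -13  -45  -89  -145  -213  -293  -385
f: 38  25  -20  -109  -254  -467  -760

-760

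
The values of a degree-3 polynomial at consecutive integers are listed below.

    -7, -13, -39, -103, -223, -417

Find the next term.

-6 , -26 , -64 , -120 , -194
-20 , -38 , -56 , -74
-18 , -18 , -18
Third differences constant at -18.
-74 − 18 = -92;  -194 − 92 = -286;  -417 − 286 = -703

-703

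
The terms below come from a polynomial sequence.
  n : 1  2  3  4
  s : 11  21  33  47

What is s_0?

3

10, 12, 14
2, 2
The second differences are constant at 2.
Work back: 10 − 2 = 8;  11 − 8 = 3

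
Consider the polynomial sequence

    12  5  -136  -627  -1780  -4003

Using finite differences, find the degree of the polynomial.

First differences: -7, -141, -491, -1153, -2223
Second differences: -134, -350, -662, -1070
Third differences: -216, -312, -408
Fourth differences: -96, -96
The fourth differences are constant, so the polynomial has degree 4.

4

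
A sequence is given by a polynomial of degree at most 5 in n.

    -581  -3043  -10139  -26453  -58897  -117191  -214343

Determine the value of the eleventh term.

Δ: -2462, -7096, -16314, -32444, -58294, -97152
Δ²: -4634, -9218, -16130, -25850, -38858
Δ³: -4584, -6912, -9720, -13008
Δ⁴: -2328, -2808, -3288
Δ⁵: -480, -480
Fifth differences constant at -480.
-3288 − 480 = -3768;  -13008 − 3768 = -16776;  -38858 − 16776 = -55634;  -97152 − 55634 = -152786;  -214343 − 152786 = -367129
-3768 − 480 = -4248;  -16776 − 4248 = -21024;  -55634 − 21024 = -76658;  -152786 − 76658 = -229444;  -367129 − 229444 = -596573
-4248 − 480 = -4728;  -21024 − 4728 = -25752;  -76658 − 25752 = -102410;  -229444 − 102410 = -331854;  -596573 − 331854 = -928427
-4728 − 480 = -5208;  -25752 − 5208 = -30960;  -102410 − 30960 = -133370;  -331854 − 133370 = -465224;  -928427 − 465224 = -1393651

-1393651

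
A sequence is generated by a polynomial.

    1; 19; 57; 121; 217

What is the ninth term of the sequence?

1041

First differences: 18, 38, 64, 96
Second differences: 20, 26, 32
Third differences: 6, 6
Third differences constant at 6.
32 + 6 = 38;  96 + 38 = 134;  217 + 134 = 351
38 + 6 = 44;  134 + 44 = 178;  351 + 178 = 529
44 + 6 = 50;  178 + 50 = 228;  529 + 228 = 757
50 + 6 = 56;  228 + 56 = 284;  757 + 284 = 1041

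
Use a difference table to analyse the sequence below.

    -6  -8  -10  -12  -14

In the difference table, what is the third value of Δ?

-2

D1: -2, -2, -2, -2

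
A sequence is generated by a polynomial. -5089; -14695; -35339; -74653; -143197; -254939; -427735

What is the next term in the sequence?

-683809

Δ: -9606 , -20644 , -39314 , -68544 , -111742 , -172796
Δ²: -11038 , -18670 , -29230 , -43198 , -61054
Δ³: -7632 , -10560 , -13968 , -17856
Δ⁴: -2928 , -3408 , -3888
Δ⁵: -480 , -480
Constant fifth difference = -480, so extend:
-3888 − 480 = -4368;  -17856 − 4368 = -22224;  -61054 − 22224 = -83278;  -172796 − 83278 = -256074;  -427735 − 256074 = -683809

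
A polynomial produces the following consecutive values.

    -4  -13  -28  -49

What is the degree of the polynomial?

2

First differences: -9, -15, -21
Second differences: -6, -6
The second differences are constant, so the polynomial has degree 2.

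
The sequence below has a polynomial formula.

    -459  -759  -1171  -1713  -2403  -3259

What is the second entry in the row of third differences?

First differences: -300, -412, -542, -690, -856
Second differences: -112, -130, -148, -166
Third differences: -18, -18, -18

-18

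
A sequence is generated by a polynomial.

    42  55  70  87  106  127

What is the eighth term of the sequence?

First differences: 13  15  17  19  21
Second differences: 2  2  2  2
The second differences are constant (2).
21 + 2 = 23;  127 + 23 = 150
23 + 2 = 25;  150 + 25 = 175

175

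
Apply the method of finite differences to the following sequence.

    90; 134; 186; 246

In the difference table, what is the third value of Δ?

First differences: 44, 52, 60
Second differences: 8, 8

60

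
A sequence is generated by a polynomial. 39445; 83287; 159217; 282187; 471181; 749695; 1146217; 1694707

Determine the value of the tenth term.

3413671

Δ: 43842, 75930, 122970, 188994, 278514, 396522, 548490
Δ²: 32088, 47040, 66024, 89520, 118008, 151968
Δ³: 14952, 18984, 23496, 28488, 33960
Δ⁴: 4032, 4512, 4992, 5472
Δ⁵: 480, 480, 480
Constant fifth difference = 480, so extend:
5472 + 480 = 5952;  33960 + 5952 = 39912;  151968 + 39912 = 191880;  548490 + 191880 = 740370;  1694707 + 740370 = 2435077
5952 + 480 = 6432;  39912 + 6432 = 46344;  191880 + 46344 = 238224;  740370 + 238224 = 978594;  2435077 + 978594 = 3413671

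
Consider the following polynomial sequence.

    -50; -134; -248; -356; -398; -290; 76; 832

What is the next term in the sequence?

2134

-84 , -114 , -108 , -42 , 108 , 366 , 756
-30 , 6 , 66 , 150 , 258 , 390
36 , 60 , 84 , 108 , 132
24 , 24 , 24 , 24
Fourth differences constant at 24.
132 + 24 = 156;  390 + 156 = 546;  756 + 546 = 1302;  832 + 1302 = 2134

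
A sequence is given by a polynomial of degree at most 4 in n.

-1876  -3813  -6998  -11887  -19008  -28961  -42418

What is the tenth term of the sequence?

First differences: -1937  -3185  -4889  -7121  -9953  -13457
Second differences: -1248  -1704  -2232  -2832  -3504
Third differences: -456  -528  -600  -672
Fourth differences: -72  -72  -72
Constant fourth difference = -72, so extend:
-672 − 72 = -744;  -3504 − 744 = -4248;  -13457 − 4248 = -17705;  -42418 − 17705 = -60123
-744 − 72 = -816;  -4248 − 816 = -5064;  -17705 − 5064 = -22769;  -60123 − 22769 = -82892
-816 − 72 = -888;  -5064 − 888 = -5952;  -22769 − 5952 = -28721;  -82892 − 28721 = -111613

-111613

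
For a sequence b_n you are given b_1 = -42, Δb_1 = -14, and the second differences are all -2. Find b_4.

-90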